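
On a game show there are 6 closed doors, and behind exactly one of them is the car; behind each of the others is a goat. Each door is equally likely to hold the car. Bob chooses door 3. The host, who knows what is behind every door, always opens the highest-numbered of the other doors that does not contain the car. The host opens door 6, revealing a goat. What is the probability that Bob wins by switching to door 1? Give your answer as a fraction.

Condition on the true location of the car.
If it is behind any of doors 1, 2, 3, 4, and 5 (prior 1/6 each): door 6 is the highest-numbered option available, probability 1; weight (1/6)·1 = 1/6 each.
If it is behind door 6 (prior 1/6): the host opened door 6, so this case is ruled out; weight (1/6)·0 = 0.
The weights sum to 5/6.
So P(the car behind door 1 | the host opened door 6) = (1/6) / (5/6) = 1/5.

1/5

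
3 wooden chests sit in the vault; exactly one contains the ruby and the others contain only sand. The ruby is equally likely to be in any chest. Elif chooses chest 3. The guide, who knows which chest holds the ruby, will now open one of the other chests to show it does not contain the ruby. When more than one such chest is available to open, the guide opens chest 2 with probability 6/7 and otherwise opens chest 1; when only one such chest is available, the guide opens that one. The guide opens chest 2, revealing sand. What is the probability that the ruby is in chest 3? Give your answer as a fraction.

6/13

Condition on the true location of the ruby.
If it is in chest 1 (prior 1/3): only chest 2 is available, probability 1; weight (1/3)·1 = 1/3.
If it is in chest 2 (prior 1/3): the guide opened chest 2, so this case is ruled out; weight (1/3)·0 = 0.
If it is in chest 3 (prior 1/3): chest 2 is available, opened with probability 6/7; weight (1/3)·(6/7) = 2/7.
The weights sum to 13/21.
So P(the ruby in chest 3 | the guide opened chest 2) = (2/7) / (13/21) = 6/13.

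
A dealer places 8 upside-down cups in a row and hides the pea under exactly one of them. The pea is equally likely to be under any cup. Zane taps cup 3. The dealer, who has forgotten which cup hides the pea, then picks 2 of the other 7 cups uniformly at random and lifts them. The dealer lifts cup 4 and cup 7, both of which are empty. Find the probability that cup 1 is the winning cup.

1/6

Consider each possible location of the pea in turn.
If it is under any of cups 1, 2, 3, 5, 6, and 8 (prior 1/8 each): the dealer picks exactly this set with probability 1/21 regardless, and none is the prize; weight (1/8)·(1/21) = 1/168 each.
If it is under either of cups 4 and 7 (prior 1/8 each): that cup was opened and seen not to hold the prize — ruled out; weight (1/8)·0 = 0 each.
The weights sum to 1/28.
So P(the pea under cup 1 | the dealer opened cup 4 and cup 7) = (1/168) / (1/28) = 1/6.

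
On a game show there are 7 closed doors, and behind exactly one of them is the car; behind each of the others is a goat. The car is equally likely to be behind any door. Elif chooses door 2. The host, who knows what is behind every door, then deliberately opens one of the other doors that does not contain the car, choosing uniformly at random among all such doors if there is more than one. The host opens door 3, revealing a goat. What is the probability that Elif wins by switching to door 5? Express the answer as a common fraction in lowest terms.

6/35

Consider each possible location of the car in turn.
If it is behind any of doors 1, 4, 5, 6, and 7 (prior 1/7 each): the host has 5 equally likely choices, so probability 1/5; weight (1/7)·(1/5) = 1/35 each.
If it is behind door 2 (prior 1/7): the host has 6 equally likely choices, so probability 1/6; weight (1/7)·(1/6) = 1/42.
If it is behind door 3 (prior 1/7): the host opened door 3, so this case is ruled out; weight (1/7)·0 = 0.
The weights sum to 1/6.
So P(the car behind door 5 | the host opened door 3) = (1/35) / (1/6) = 6/35.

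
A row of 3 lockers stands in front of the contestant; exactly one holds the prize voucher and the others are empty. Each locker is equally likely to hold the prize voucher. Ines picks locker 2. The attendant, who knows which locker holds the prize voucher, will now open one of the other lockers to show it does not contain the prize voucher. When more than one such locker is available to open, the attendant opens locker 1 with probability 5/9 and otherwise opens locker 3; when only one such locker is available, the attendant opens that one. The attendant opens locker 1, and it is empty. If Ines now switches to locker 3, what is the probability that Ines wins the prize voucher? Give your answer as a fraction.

Consider each possible location of the prize voucher in turn.
If it is in locker 1 (prior 1/3): the attendant opened locker 1, so this case is ruled out; weight (1/3)·0 = 0.
If it is in locker 2 (prior 1/3): locker 1 is available, opened with probability 5/9; weight (1/3)·(5/9) = 5/27.
If it is in locker 3 (prior 1/3): only locker 1 is available, probability 1; weight (1/3)·1 = 1/3.
The weights sum to 14/27.
So P(the prize voucher in locker 3 | the attendant opened locker 1) = (1/3) / (14/27) = 9/14.

9/14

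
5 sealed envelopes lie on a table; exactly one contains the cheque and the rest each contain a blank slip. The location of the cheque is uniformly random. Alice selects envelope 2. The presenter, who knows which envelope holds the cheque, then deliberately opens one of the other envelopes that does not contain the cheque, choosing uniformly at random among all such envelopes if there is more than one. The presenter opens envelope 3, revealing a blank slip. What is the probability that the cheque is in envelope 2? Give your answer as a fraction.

Consider each possible location of the cheque in turn.
If it is in any of envelopes 1, 4, and 5 (prior 1/5 each): the presenter has 3 equally likely choices, so probability 1/3; weight (1/5)·(1/3) = 1/15 each.
If it is in envelope 2 (prior 1/5): the presenter has 4 equally likely choices, so probability 1/4; weight (1/5)·(1/4) = 1/20.
If it is in envelope 3 (prior 1/5): the presenter opened envelope 3, so this case is ruled out; weight (1/5)·0 = 0.
The weights sum to 1/4.
So P(the cheque in envelope 2 | the presenter opened envelope 3) = (1/20) / (1/4) = 1/5.

1/5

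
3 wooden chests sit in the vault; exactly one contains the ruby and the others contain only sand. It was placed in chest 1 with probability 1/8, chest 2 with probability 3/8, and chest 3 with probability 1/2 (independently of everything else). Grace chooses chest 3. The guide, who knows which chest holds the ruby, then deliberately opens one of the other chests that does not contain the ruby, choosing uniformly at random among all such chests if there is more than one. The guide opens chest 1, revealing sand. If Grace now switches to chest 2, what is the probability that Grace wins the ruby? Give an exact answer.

3/5

Consider each possible location of the ruby in turn.
If it is in chest 1 (prior 1/8): the guide opened chest 1, so this case is ruled out; weight (1/8)·0 = 0.
If it is in chest 2 (prior 3/8): the guide has no choice, probability 1; weight (3/8)·1 = 3/8.
If it is in chest 3 (prior 1/2): the guide has 2 equally likely choices, so probability 1/2; weight (1/2)·(1/2) = 1/4.
The weights sum to 5/8.
So P(the ruby in chest 2 | the guide opened chest 1) = (3/8) / (5/8) = 3/5.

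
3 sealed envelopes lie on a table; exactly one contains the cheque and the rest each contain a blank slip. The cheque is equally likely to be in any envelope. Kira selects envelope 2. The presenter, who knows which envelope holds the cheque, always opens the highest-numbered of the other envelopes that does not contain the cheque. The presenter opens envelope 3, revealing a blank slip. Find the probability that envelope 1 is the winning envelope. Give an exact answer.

Condition on the true location of the cheque.
If it is in either of envelopes 1 and 2 (prior 1/3 each): envelope 3 is the highest-numbered option available, probability 1; weight (1/3)·1 = 1/3 each.
If it is in envelope 3 (prior 1/3): the presenter opened envelope 3, so this case is ruled out; weight (1/3)·0 = 0.
The weights sum to 2/3.
So P(the cheque in envelope 1 | the presenter opened envelope 3) = (1/3) / (2/3) = 1/2.

1/2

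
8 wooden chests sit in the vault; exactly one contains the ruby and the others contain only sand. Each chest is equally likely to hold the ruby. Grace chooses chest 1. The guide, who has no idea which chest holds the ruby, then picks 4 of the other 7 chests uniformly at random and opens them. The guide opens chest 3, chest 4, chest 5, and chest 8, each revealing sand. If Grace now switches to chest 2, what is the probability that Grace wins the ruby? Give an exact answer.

1/4

Condition on the true location of the ruby.
If it is in any of chests 1, 2, 6, and 7 (prior 1/8 each): the guide picks exactly this set with probability 1/35 regardless, and none is the prize; weight (1/8)·(1/35) = 1/280 each.
If it is in any of chests 3, 4, 5, and 8 (prior 1/8 each): that chest was opened and seen not to hold the prize — ruled out; weight (1/8)·0 = 0 each.
The weights sum to 1/70.
So P(the ruby in chest 2 | the guide opened chest 3, chest 4, chest 5, and chest 8) = (1/280) / (1/70) = 1/4.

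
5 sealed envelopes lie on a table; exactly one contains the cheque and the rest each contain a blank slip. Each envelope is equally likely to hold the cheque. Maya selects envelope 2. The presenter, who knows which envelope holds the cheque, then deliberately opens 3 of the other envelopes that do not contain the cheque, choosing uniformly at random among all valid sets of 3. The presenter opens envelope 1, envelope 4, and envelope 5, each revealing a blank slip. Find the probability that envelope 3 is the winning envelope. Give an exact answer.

Apply Bayes' rule, conditioning on where the cheque actually is.
If it is in any of envelopes 1, 4, and 5 (prior 1/5 each): that envelope was opened and seen not to hold the prize — ruled out; weight (1/5)·0 = 0 each.
If it is in envelope 2 (prior 1/5): the presenter has 4 equally likely choices, so probability 1/4; weight (1/5)·(1/4) = 1/20.
If it is in envelope 3 (prior 1/5): the presenter has no choice, probability 1; weight (1/5)·1 = 1/5.
The weights sum to 1/4.
So P(the cheque in envelope 3 | the presenter opened envelope 1, envelope 4, and envelope 5) = (1/5) / (1/4) = 4/5.

4/5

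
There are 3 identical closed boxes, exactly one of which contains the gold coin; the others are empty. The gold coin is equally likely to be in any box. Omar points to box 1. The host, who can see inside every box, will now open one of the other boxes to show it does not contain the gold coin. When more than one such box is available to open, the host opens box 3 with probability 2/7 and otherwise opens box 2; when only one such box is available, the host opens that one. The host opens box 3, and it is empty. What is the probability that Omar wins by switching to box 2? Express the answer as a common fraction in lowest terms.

Apply Bayes' rule, conditioning on where the gold coin actually is.
If it is in box 1 (prior 1/3): box 3 is available, opened with probability 2/7; weight (1/3)·(2/7) = 2/21.
If it is in box 2 (prior 1/3): only box 3 is available, probability 1; weight (1/3)·1 = 1/3.
If it is in box 3 (prior 1/3): the host opened box 3, so this case is ruled out; weight (1/3)·0 = 0.
The weights sum to 3/7.
So P(the gold coin in box 2 | the host opened box 3) = (1/3) / (3/7) = 7/9.

7/9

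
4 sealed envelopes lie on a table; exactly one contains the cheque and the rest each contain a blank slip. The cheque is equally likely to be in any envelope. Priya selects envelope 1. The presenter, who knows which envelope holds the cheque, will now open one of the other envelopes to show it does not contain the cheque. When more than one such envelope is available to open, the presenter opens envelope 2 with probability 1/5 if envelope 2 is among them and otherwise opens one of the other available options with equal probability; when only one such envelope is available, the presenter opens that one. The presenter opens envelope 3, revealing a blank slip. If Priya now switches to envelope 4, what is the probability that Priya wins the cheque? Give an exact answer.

8/17

Apply Bayes' rule, conditioning on where the cheque actually is.
If it is in envelope 1 (prior 1/4): envelope 2 is available but not opened; envelope 3 gets probability (1 − 1/5)/2 = 2/5; weight (1/4)·(2/5) = 1/10.
If it is in envelope 2 (prior 1/4): envelope 2 holds the prize so is unavailable; the presenter chooses uniformly among the 2 others, probability 1/2; weight (1/4)·(1/2) = 1/8.
If it is in envelope 3 (prior 1/4): the presenter opened envelope 3, so this case is ruled out; weight (1/4)·0 = 0.
If it is in envelope 4 (prior 1/4): envelope 2 is available but not opened, probability 4/5; weight (1/4)·(4/5) = 1/5.
The weights sum to 17/40.
So P(the cheque in envelope 4 | the presenter opened envelope 3) = (1/5) / (17/40) = 8/17.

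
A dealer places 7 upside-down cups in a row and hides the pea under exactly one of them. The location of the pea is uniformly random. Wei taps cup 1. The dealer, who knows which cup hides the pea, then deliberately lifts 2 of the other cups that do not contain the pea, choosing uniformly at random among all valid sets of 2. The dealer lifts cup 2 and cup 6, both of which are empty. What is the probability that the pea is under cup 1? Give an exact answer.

Condition on the true location of the pea.
If it is under cup 1 (prior 1/7): the dealer has 15 equally likely choices, so probability 1/15; weight (1/7)·(1/15) = 1/105.
If it is under either of cups 2 and 6 (prior 1/7 each): that cup was opened and seen not to hold the prize — ruled out; weight (1/7)·0 = 0 each.
If it is under any of cups 3, 4, 5, and 7 (prior 1/7 each): the dealer has 10 equally likely choices, so probability 1/10; weight (1/7)·(1/10) = 1/70 each.
The weights sum to 1/15.
So P(the pea under cup 1 | the dealer opened cup 2 and cup 6) = (1/105) / (1/15) = 1/7.

1/7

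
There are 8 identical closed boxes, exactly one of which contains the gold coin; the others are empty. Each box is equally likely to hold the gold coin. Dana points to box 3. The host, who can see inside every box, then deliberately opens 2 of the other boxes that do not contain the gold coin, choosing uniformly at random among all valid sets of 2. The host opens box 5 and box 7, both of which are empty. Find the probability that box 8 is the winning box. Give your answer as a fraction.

7/40

Consider each possible location of the gold coin in turn.
If it is in any of boxes 1, 2, 4, 6, and 8 (prior 1/8 each): the host has 15 equally likely choices, so probability 1/15; weight (1/8)·(1/15) = 1/120 each.
If it is in box 3 (prior 1/8): the host has 21 equally likely choices, so probability 1/21; weight (1/8)·(1/21) = 1/168.
If it is in either of boxes 5 and 7 (prior 1/8 each): that box was opened and seen not to hold the prize — ruled out; weight (1/8)·0 = 0 each.
The weights sum to 1/21.
So P(the gold coin in box 8 | the host opened box 5 and box 7) = (1/120) / (1/21) = 7/40.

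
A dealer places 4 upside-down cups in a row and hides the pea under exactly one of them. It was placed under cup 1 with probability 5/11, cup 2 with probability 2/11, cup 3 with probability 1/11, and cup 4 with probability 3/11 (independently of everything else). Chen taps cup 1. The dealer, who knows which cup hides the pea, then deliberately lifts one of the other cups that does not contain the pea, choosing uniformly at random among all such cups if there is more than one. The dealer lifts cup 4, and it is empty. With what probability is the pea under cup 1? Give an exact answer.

Condition on the true location of the pea.
If it is under cup 1 (prior 5/11): the dealer has 3 equally likely choices, so probability 1/3; weight (5/11)·(1/3) = 5/33.
If it is under cup 2 (prior 2/11): the dealer has 2 equally likely choices, so probability 1/2; weight (2/11)·(1/2) = 1/11.
If it is under cup 3 (prior 1/11): the dealer has 2 equally likely choices, so probability 1/2; weight (1/11)·(1/2) = 1/22.
If it is under cup 4 (prior 3/11): the dealer opened cup 4, so this case is ruled out; weight (3/11)·0 = 0.
The weights sum to 19/66.
So P(the pea under cup 1 | the dealer opened cup 4) = (5/33) / (19/66) = 10/19.

10/19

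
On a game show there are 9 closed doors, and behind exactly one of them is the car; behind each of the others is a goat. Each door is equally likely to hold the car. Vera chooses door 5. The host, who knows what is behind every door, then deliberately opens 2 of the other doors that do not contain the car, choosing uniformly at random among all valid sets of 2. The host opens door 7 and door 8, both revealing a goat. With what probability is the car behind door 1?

4/27

Apply Bayes' rule, conditioning on where the car actually is.
If it is behind any of doors 1, 2, 3, 4, 6, and 9 (prior 1/9 each): the host has 21 equally likely choices, so probability 1/21; weight (1/9)·(1/21) = 1/189 each.
If it is behind door 5 (prior 1/9): the host has 28 equally likely choices, so probability 1/28; weight (1/9)·(1/28) = 1/252.
If it is behind either of doors 7 and 8 (prior 1/9 each): that door was opened and seen not to hold the prize — ruled out; weight (1/9)·0 = 0 each.
The weights sum to 1/28.
So P(the car behind door 1 | the host opened door 7 and door 8) = (1/189) / (1/28) = 4/27.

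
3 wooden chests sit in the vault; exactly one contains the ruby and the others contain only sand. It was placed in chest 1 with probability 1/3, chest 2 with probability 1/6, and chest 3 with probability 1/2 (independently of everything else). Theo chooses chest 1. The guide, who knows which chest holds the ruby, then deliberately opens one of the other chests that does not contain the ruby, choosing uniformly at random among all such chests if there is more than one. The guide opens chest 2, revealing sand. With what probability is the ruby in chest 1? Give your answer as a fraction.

1/4

Consider each possible location of the ruby in turn.
If it is in chest 1 (prior 1/3): the guide has 2 equally likely choices, so probability 1/2; weight (1/3)·(1/2) = 1/6.
If it is in chest 2 (prior 1/6): the guide opened chest 2, so this case is ruled out; weight (1/6)·0 = 0.
If it is in chest 3 (prior 1/2): the guide has no choice, probability 1; weight (1/2)·1 = 1/2.
The weights sum to 2/3.
So P(the ruby in chest 1 | the guide opened chest 2) = (1/6) / (2/3) = 1/4.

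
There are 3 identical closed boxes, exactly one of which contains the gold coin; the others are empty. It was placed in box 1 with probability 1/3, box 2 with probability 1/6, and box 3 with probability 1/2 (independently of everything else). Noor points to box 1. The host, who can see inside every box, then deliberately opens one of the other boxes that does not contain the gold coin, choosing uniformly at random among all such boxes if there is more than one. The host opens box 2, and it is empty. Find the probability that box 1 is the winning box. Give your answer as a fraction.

1/4

Consider each possible location of the gold coin in turn.
If it is in box 1 (prior 1/3): the host has 2 equally likely choices, so probability 1/2; weight (1/3)·(1/2) = 1/6.
If it is in box 2 (prior 1/6): the host opened box 2, so this case is ruled out; weight (1/6)·0 = 0.
If it is in box 3 (prior 1/2): the host has no choice, probability 1; weight (1/2)·1 = 1/2.
The weights sum to 2/3.
So P(the gold coin in box 1 | the host opened box 2) = (1/6) / (2/3) = 1/4.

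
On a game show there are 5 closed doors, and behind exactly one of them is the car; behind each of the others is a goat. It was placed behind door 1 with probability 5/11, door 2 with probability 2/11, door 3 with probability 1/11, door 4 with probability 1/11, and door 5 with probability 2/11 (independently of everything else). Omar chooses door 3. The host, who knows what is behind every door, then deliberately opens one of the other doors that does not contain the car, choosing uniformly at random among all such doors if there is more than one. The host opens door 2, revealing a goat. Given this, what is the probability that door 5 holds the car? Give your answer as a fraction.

Apply Bayes' rule, conditioning on where the car actually is.
If it is behind door 1 (prior 5/11): the host has 3 equally likely choices, so probability 1/3; weight (5/11)·(1/3) = 5/33.
If it is behind door 2 (prior 2/11): the host opened door 2, so this case is ruled out; weight (2/11)·0 = 0.
If it is behind door 3 (prior 1/11): the host has 4 equally likely choices, so probability 1/4; weight (1/11)·(1/4) = 1/44.
If it is behind door 4 (prior 1/11): the host has 3 equally likely choices, so probability 1/3; weight (1/11)·(1/3) = 1/33.
If it is behind door 5 (prior 2/11): the host has 3 equally likely choices, so probability 1/3; weight (2/11)·(1/3) = 2/33.
The weights sum to 35/132.
So P(the car behind door 5 | the host opened door 2) = (2/33) / (35/132) = 8/35.

8/35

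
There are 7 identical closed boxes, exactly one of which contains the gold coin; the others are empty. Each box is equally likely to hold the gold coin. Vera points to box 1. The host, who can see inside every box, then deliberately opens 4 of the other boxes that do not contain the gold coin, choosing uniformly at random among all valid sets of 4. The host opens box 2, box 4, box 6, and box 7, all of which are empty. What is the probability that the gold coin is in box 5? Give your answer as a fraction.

3/7

Condition on the true location of the gold coin.
If it is in box 1 (prior 1/7): the host has 15 equally likely choices, so probability 1/15; weight (1/7)·(1/15) = 1/105.
If it is in any of boxes 2, 4, 6, and 7 (prior 1/7 each): that box was opened and seen not to hold the prize — ruled out; weight (1/7)·0 = 0 each.
If it is in either of boxes 3 and 5 (prior 1/7 each): the host has 5 equally likely choices, so probability 1/5; weight (1/7)·(1/5) = 1/35 each.
The weights sum to 1/15.
So P(the gold coin in box 5 | the host opened box 2, box 4, box 6, and box 7) = (1/35) / (1/15) = 3/7.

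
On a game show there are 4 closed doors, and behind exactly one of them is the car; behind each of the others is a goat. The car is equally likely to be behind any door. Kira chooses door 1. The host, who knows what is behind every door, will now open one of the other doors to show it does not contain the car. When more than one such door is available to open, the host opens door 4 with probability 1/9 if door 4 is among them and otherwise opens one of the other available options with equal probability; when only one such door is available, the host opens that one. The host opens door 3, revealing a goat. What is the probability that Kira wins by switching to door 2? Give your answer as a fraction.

Condition on the true location of the car.
If it is behind door 1 (prior 1/4): door 4 is available but not opened; door 3 gets probability (1 − 1/9)/2 = 4/9; weight (1/4)·(4/9) = 1/9.
If it is behind door 2 (prior 1/4): door 4 is available but not opened, probability 8/9; weight (1/4)·(8/9) = 2/9.
If it is behind door 3 (prior 1/4): the host opened door 3, so this case is ruled out; weight (1/4)·0 = 0.
If it is behind door 4 (prior 1/4): door 4 holds the prize so is unavailable; the host chooses uniformly among the 2 others, probability 1/2; weight (1/4)·(1/2) = 1/8.
The weights sum to 11/24.
So P(the car behind door 2 | the host opened door 3) = (2/9) / (11/24) = 16/33.

16/33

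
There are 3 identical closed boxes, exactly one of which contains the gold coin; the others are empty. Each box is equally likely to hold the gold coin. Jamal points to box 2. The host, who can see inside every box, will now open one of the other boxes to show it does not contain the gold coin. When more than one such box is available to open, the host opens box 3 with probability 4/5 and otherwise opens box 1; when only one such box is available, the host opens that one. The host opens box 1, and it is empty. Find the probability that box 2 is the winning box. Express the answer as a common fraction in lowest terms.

Condition on the true location of the gold coin.
If it is in box 1 (prior 1/3): the host opened box 1, so this case is ruled out; weight (1/3)·0 = 0.
If it is in box 2 (prior 1/3): box 3 is available but not opened, probability 1/5; weight (1/3)·(1/5) = 1/15.
If it is in box 3 (prior 1/3): only box 1 is available, probability 1; weight (1/3)·1 = 1/3.
The weights sum to 2/5.
So P(the gold coin in box 2 | the host opened box 1) = (1/15) / (2/5) = 1/6.

1/6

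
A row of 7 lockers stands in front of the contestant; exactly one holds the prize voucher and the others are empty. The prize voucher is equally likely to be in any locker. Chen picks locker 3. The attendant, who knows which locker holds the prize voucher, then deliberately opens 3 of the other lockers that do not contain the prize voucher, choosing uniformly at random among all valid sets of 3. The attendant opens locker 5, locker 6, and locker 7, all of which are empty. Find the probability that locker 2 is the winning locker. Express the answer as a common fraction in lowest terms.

2/7

Consider each possible location of the prize voucher in turn.
If it is in any of lockers 1, 2, and 4 (prior 1/7 each): the attendant has 10 equally likely choices, so probability 1/10; weight (1/7)·(1/10) = 1/70 each.
If it is in locker 3 (prior 1/7): the attendant has 20 equally likely choices, so probability 1/20; weight (1/7)·(1/20) = 1/140.
If it is in any of lockers 5, 6, and 7 (prior 1/7 each): that locker was opened and seen not to hold the prize — ruled out; weight (1/7)·0 = 0 each.
The weights sum to 1/20.
So P(the prize voucher in locker 2 | the attendant opened locker 5, locker 6, and locker 7) = (1/70) / (1/20) = 2/7.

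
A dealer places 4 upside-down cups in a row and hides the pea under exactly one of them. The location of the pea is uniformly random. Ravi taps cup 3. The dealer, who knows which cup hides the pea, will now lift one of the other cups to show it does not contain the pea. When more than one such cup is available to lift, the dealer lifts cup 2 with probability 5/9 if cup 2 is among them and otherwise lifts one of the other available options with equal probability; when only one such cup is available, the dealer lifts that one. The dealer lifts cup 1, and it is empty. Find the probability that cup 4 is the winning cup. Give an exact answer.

8/21

Consider each possible location of the pea in turn.
If it is under cup 1 (prior 1/4): the dealer opened cup 1, so this case is ruled out; weight (1/4)·0 = 0.
If it is under cup 2 (prior 1/4): cup 2 holds the prize so is unavailable; the dealer chooses uniformly among the 2 others, probability 1/2; weight (1/4)·(1/2) = 1/8.
If it is under cup 3 (prior 1/4): cup 2 is available but not opened; cup 1 gets probability (1 − 5/9)/2 = 2/9; weight (1/4)·(2/9) = 1/18.
If it is under cup 4 (prior 1/4): cup 2 is available but not opened, probability 4/9; weight (1/4)·(4/9) = 1/9.
The weights sum to 7/24.
So P(the pea under cup 4 | the dealer opened cup 1) = (1/9) / (7/24) = 8/21.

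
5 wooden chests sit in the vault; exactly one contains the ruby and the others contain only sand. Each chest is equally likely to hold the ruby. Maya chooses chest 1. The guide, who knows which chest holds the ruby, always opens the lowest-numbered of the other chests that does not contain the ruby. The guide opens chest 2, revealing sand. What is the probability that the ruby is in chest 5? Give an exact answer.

Apply Bayes' rule, conditioning on where the ruby actually is.
If it is in any of chests 1, 3, 4, and 5 (prior 1/5 each): chest 2 is the lowest-numbered option available, probability 1; weight (1/5)·1 = 1/5 each.
If it is in chest 2 (prior 1/5): the guide opened chest 2, so this case is ruled out; weight (1/5)·0 = 0.
The weights sum to 4/5.
So P(the ruby in chest 5 | the guide opened chest 2) = (1/5) / (4/5) = 1/4.

1/4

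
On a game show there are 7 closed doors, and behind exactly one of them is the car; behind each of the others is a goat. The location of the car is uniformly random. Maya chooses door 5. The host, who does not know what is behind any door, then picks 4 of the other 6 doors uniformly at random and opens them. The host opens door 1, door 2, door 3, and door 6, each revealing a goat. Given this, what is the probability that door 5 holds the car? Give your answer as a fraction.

1/3

Apply Bayes' rule, conditioning on where the car actually is.
If it is behind any of doors 1, 2, 3, and 6 (prior 1/7 each): that door was opened and seen not to hold the prize — ruled out; weight (1/7)·0 = 0 each.
If it is behind any of doors 4, 5, and 7 (prior 1/7 each): the host picks exactly this set with probability 1/15 regardless, and none is the prize; weight (1/7)·(1/15) = 1/105 each.
The weights sum to 1/35.
So P(the car behind door 5 | the host opened door 1, door 2, door 3, and door 6) = (1/105) / (1/35) = 1/3.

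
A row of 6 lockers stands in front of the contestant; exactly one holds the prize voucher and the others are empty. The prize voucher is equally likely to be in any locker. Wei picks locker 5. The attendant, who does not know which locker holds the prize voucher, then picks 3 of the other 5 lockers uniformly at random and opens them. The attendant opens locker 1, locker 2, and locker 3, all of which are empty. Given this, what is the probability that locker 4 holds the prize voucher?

1/3

Because the attendant chose which lockers to open without knowing where the prize voucher is, the choice is independent of the prize location. Learning that none of the 3 opened lockers holds the prize voucher simply rules out those 3 locations and leaves the remaining 3 lockers still equally likely by symmetry.
So P(the prize voucher in locker 4) = 1/3.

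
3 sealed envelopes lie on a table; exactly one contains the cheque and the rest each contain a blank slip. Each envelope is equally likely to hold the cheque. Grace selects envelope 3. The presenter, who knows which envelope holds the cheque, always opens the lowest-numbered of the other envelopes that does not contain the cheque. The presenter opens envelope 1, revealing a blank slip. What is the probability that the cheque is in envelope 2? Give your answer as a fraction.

1/2

Condition on the true location of the cheque.
If it is in envelope 1 (prior 1/3): the presenter opened envelope 1, so this case is ruled out; weight (1/3)·0 = 0.
If it is in either of envelopes 2 and 3 (prior 1/3 each): envelope 1 is the lowest-numbered option available, probability 1; weight (1/3)·1 = 1/3 each.
The weights sum to 2/3.
So P(the cheque in envelope 2 | the presenter opened envelope 1) = (1/3) / (2/3) = 1/2.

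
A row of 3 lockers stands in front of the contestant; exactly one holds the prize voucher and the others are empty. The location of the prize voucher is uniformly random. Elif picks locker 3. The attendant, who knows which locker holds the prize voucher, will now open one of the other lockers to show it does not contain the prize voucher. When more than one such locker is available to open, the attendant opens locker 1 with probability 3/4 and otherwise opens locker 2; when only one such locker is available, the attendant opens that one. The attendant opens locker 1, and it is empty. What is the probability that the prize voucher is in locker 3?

Apply Bayes' rule, conditioning on where the prize voucher actually is.
If it is in locker 1 (prior 1/3): the attendant opened locker 1, so this case is ruled out; weight (1/3)·0 = 0.
If it is in locker 2 (prior 1/3): only locker 1 is available, probability 1; weight (1/3)·1 = 1/3.
If it is in locker 3 (prior 1/3): locker 1 is available, opened with probability 3/4; weight (1/3)·(3/4) = 1/4.
The weights sum to 7/12.
So P(the prize voucher in locker 3 | the attendant opened locker 1) = (1/4) / (7/12) = 3/7.

3/7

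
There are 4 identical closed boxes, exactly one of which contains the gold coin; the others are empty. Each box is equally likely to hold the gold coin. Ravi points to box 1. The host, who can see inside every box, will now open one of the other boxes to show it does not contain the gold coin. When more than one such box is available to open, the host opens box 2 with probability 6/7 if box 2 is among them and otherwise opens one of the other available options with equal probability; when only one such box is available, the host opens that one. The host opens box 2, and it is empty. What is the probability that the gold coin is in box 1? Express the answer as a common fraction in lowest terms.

Condition on the true location of the gold coin.
If it is in any of boxes 1, 3, and 4 (prior 1/4 each): box 2 is available, opened with probability 6/7; weight (1/4)·(6/7) = 3/14 each.
If it is in box 2 (prior 1/4): the host opened box 2, so this case is ruled out; weight (1/4)·0 = 0.
The weights sum to 9/14.
So P(the gold coin in box 1 | the host opened box 2) = (3/14) / (9/14) = 1/3.

1/3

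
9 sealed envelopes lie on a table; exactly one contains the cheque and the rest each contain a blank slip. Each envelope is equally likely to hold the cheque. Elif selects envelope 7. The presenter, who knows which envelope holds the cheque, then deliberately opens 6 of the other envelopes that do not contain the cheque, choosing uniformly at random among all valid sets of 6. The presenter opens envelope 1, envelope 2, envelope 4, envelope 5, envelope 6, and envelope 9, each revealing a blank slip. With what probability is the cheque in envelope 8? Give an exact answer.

4/9

Apply Bayes' rule, conditioning on where the cheque actually is.
If it is in any of envelopes 1, 2, 4, 5, 6, and 9 (prior 1/9 each): that envelope was opened and seen not to hold the prize — ruled out; weight (1/9)·0 = 0 each.
If it is in either of envelopes 3 and 8 (prior 1/9 each): the presenter has 7 equally likely choices, so probability 1/7; weight (1/9)·(1/7) = 1/63 each.
If it is in envelope 7 (prior 1/9): the presenter has 28 equally likely choices, so probability 1/28; weight (1/9)·(1/28) = 1/252.
The weights sum to 1/28.
So P(the cheque in envelope 8 | the presenter opened envelope 1, envelope 2, envelope 4, envelope 5, envelope 6, and envelope 9) = (1/63) / (1/28) = 4/9.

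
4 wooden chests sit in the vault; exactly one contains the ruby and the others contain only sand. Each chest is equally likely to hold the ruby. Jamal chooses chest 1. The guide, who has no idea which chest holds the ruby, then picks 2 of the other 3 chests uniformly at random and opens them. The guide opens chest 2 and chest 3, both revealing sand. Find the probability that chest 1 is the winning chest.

Consider each possible location of the ruby in turn.
If it is in either of chests 1 and 4 (prior 1/4 each): the guide picks exactly this set with probability 1/3 regardless, and none is the prize; weight (1/4)·(1/3) = 1/12 each.
If it is in either of chests 2 and 3 (prior 1/4 each): that chest was opened and seen not to hold the prize — ruled out; weight (1/4)·0 = 0 each.
The weights sum to 1/6.
So P(the ruby in chest 1 | the guide opened chest 2 and chest 3) = (1/12) / (1/6) = 1/2.

1/2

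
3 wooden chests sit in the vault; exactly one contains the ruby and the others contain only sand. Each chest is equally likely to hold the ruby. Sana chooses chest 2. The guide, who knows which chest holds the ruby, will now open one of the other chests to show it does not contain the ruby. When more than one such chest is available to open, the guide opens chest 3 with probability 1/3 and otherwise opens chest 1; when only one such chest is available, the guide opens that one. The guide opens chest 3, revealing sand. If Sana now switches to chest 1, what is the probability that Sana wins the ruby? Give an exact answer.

Consider each possible location of the ruby in turn.
If it is in chest 1 (prior 1/3): only chest 3 is available, probability 1; weight (1/3)·1 = 1/3.
If it is in chest 2 (prior 1/3): chest 3 is available, opened with probability 1/3; weight (1/3)·(1/3) = 1/9.
If it is in chest 3 (prior 1/3): the guide opened chest 3, so this case is ruled out; weight (1/3)·0 = 0.
The weights sum to 4/9.
So P(the ruby in chest 1 | the guide opened chest 3) = (1/3) / (4/9) = 3/4.

3/4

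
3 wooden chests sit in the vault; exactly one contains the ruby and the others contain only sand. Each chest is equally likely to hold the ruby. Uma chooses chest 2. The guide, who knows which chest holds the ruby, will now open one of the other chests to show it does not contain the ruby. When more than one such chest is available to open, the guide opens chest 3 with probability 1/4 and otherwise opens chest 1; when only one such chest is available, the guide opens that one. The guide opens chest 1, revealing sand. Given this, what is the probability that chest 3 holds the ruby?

4/7

Apply Bayes' rule, conditioning on where the ruby actually is.
If it is in chest 1 (prior 1/3): the guide opened chest 1, so this case is ruled out; weight (1/3)·0 = 0.
If it is in chest 2 (prior 1/3): chest 3 is available but not opened, probability 3/4; weight (1/3)·(3/4) = 1/4.
If it is in chest 3 (prior 1/3): only chest 1 is available, probability 1; weight (1/3)·1 = 1/3.
The weights sum to 7/12.
So P(the ruby in chest 3 | the guide opened chest 1) = (1/3) / (7/12) = 4/7.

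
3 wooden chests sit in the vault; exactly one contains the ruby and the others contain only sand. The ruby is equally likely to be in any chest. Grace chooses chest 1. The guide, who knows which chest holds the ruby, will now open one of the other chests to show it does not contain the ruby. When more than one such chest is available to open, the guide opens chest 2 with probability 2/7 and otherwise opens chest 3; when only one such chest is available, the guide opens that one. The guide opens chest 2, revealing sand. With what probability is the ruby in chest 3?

Consider each possible location of the ruby in turn.
If it is in chest 1 (prior 1/3): chest 2 is available, opened with probability 2/7; weight (1/3)·(2/7) = 2/21.
If it is in chest 2 (prior 1/3): the guide opened chest 2, so this case is ruled out; weight (1/3)·0 = 0.
If it is in chest 3 (prior 1/3): only chest 2 is available, probability 1; weight (1/3)·1 = 1/3.
The weights sum to 3/7.
So P(the ruby in chest 3 | the guide opened chest 2) = (1/3) / (3/7) = 7/9.

7/9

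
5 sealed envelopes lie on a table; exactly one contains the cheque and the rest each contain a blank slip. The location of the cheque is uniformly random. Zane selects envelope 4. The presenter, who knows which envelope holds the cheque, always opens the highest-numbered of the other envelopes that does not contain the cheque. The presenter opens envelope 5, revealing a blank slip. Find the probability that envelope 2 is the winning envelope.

1/4

Consider each possible location of the cheque in turn.
If it is in any of envelopes 1, 2, 3, and 4 (prior 1/5 each): envelope 5 is the highest-numbered option available, probability 1; weight (1/5)·1 = 1/5 each.
If it is in envelope 5 (prior 1/5): the presenter opened envelope 5, so this case is ruled out; weight (1/5)·0 = 0.
The weights sum to 4/5.
So P(the cheque in envelope 2 | the presenter opened envelope 5) = (1/5) / (4/5) = 1/4.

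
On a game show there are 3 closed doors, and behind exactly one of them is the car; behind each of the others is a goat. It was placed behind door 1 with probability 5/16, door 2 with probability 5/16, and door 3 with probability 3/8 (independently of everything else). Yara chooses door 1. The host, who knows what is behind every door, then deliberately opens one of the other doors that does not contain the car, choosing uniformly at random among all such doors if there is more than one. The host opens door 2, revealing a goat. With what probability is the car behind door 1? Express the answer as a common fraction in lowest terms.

5/17

Condition on the true location of the car.
If it is behind door 1 (prior 5/16): the host has 2 equally likely choices, so probability 1/2; weight (5/16)·(1/2) = 5/32.
If it is behind door 2 (prior 5/16): the host opened door 2, so this case is ruled out; weight (5/16)·0 = 0.
If it is behind door 3 (prior 3/8): the host has no choice, probability 1; weight (3/8)·1 = 3/8.
The weights sum to 17/32.
So P(the car behind door 1 | the host opened door 2) = (5/32) / (17/32) = 5/17.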